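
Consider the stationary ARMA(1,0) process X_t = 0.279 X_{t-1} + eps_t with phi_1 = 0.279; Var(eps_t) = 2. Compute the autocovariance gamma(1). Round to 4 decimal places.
\gamma(1) = 0.6051

Multiply the model equation by X_{t-k} and take expectations. With theta_0 = psi_0 = 1 and psi_j the MA(infinity) weights, this gives
  gamma(k) - sum_i phi_i gamma(k-i) = c_k,
  c_k = sigma^2 * sum_{j=k..q} theta_j psi_{j-k}   (c_k = 0 for k > q),
using gamma(-m) = gamma(m).
Pure AR (q = 0): c_0 = sigma^2 = 2, c_k = 0 for k >= 1.
Equations for k = 0 and k = 1 (AR order 1):
  gamma(0) = phi_1 gamma(1) + c_0
  gamma(1) = phi_1 gamma(0) + c_1
Substituting the second into the first: gamma(0) (1 - phi_1^2) = c_0 + phi_1 c_1, so
  gamma(0) = c_0 / (1 - phi_1^2) = 2 / (1 - (0.279)^2) = 2 / 0.922159 = 2.168823.
  gamma(1) = phi_1 gamma(0) = (0.279)(2.168823) = 0.605102.
Therefore gamma(1) = 0.6051 (to 4 decimal places).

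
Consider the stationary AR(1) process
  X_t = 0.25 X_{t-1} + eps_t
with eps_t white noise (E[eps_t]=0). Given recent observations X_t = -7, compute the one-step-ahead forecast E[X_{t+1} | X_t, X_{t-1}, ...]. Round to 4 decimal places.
E[X_{t+1} \mid \mathcal F_t] = -1.7500

For an AR(p) model X_t = c + sum_i phi_i X_{t-i} + eps_t, the
one-step-ahead conditional mean is
  E[X_{t+1} | X_t, ...] = c + sum_i phi_i X_{t+1-i}.
Substitute known values:
  E[X_{t+1} | ...] = (0.25) * (-7)
                   = -1.7500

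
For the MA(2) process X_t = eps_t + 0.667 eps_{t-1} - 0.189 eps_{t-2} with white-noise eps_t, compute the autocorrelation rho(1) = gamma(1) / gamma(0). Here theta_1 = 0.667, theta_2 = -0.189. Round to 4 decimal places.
\rho(1) = 0.3653

For an MA(q) process with theta_0 = 1, the autocovariance is
  gamma(k) = sigma^2 * sum_{i=0..q-k} theta_i * theta_{i+k},
and rho(k) = gamma(k) / gamma(0). Sigma^2 cancels.
  numerator   = (1)*(0.667) + (0.667)*(-0.189) = 0.540937.
  denominator = (1)^2 + (0.667)^2 + (-0.189)^2 = 1.48061.
  rho(1) = 0.540937 / 1.48061 = 0.3653.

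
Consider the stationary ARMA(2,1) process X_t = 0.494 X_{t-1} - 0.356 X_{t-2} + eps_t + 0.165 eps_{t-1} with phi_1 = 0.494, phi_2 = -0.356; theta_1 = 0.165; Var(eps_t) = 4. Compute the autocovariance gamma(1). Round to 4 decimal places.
\gamma(1) = 2.6945

Multiply the model equation by X_{t-k} and take expectations. With theta_0 = psi_0 = 1 and psi_j the MA(infinity) weights, this gives
  gamma(k) - sum_i phi_i gamma(k-i) = c_k,
  c_k = sigma^2 * sum_{j=k..q} theta_j psi_{j-k}   (c_k = 0 for k > q),
using gamma(-m) = gamma(m).
psi-weights needed (psi_j = theta_j + sum_i phi_i psi_{j-i}):
  psi_1 = theta_1 + phi_1 = 0.165 + (0.494) = 0.659
Right-hand sides:
  c_0 = sigma^2 (1 + theta_1 psi_1) = 4 * (1 + (0.165)(0.659)) = 4 * 1.108735 = 4.43494
  c_1 = sigma^2 theta_1 = 4 * (0.165) = 0.66
  c_2 = 0
Equations for k = 0, 1, 2 (AR order 2, c_2 = 0):
  (E0) gamma(0) = phi_1 gamma(1) + phi_2 gamma(2) + c_0
  (E1) gamma(1) = phi_1 gamma(0) + phi_2 gamma(1) + c_1
  (E2) gamma(2) = phi_1 gamma(1) + phi_2 gamma(0)
From (E1): gamma(1) = A gamma(0) + B with
  A = phi_1 / (1 - phi_2) = 0.494 / 1.356 = 0.364307,   B = c_1 / (1 - phi_2) = 0.66 / 1.356 = 0.486726.
Insert (E2) into (E0): gamma(0) (1 - phi_2^2) = phi_1 (1 + phi_2) gamma(1) + c_0.
  phi_1 (1 + phi_2) = (0.494)(0.644) = 0.318136,   1 - phi_2^2 = 0.873264.
Replace gamma(1) by A gamma(0) + B and collect gamma(0):
  gamma(0) [0.873264 - (0.318136)(0.364307)] = (0.318136)(0.486726) + 4.43494
  gamma(0) * 0.757365 = 4.589785
  gamma(0) = 4.589785 / 0.757365 = 6.060203.
  gamma(1) = A gamma(0) + B = (0.364307)(6.060203) + (0.486726) = 2.694499.
Therefore gamma(1) = 2.6945 (to 4 decimal places).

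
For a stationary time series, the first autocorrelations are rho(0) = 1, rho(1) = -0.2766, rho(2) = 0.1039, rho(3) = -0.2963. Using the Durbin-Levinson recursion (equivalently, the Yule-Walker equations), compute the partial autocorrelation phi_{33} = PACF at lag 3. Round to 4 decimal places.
\phi_{33} = -0.2820

The PACF at lag k is phi_{kk}, the last component of the solution
to the Yule-Walker system G_k phi = r_k where
  (G_k)_{ij} = rho(|i - j|), (r_k)_i = rho(i), i,j = 1..k.
Equivalently, Durbin-Levinson gives phi_{kk} iteratively:
  phi_{11} = rho(1)
  phi_{kk} = [rho(k) - sum_{j=1..k-1} phi_{k-1,j} rho(k-j)]
            / [1 - sum_{j=1..k-1} phi_{k-1,j} rho(j)],
  phi_{k,j} = phi_{k-1,j} - phi_{kk} phi_{k-1,k-j},  j = 1..k-1.
Step k = 1:
  phi_11 = rho(1) = -0.2766.
Step k = 2:
  phi_22 = [rho(2) - phi_11 rho(1)] / [1 - phi_11 rho(1)] = [0.1039 - (-0.2766)(-0.2766)] / [1 - (-0.2766)(-0.2766)]
         = 0.02739244 / 0.92349244 = 0.029662.
  Update: phi_21 = phi_11 - phi_22 phi_11 = -0.2766 - (0.029662)(-0.2766) = -0.268396.
Step k = 3:
  phi_33 = [rho(3) - phi_21 rho(2) - phi_22 rho(1)] / [1 - phi_21 rho(1) - phi_22 rho(2)]
    numerator   = -0.2963 - (-0.268396)(0.1039) - (0.029662)(-0.2766) = -0.26020925
    denominator = 1 - (-0.268396)(-0.2766) - (0.029662)(0.1039) = 0.92267993
  phi_33 = -0.26020925 / 0.92267993 = -0.282.
Therefore phi_{33} = -0.2820.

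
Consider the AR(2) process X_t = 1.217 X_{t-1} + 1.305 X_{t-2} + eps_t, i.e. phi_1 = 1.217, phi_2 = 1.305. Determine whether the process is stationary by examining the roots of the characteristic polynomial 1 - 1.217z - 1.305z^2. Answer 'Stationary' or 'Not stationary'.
\text{Not stationary}

The AR(p) characteristic polynomial is P(z) = 1 - 1.217z - 1.305z^2.
Stationarity requires all roots to lie outside the unit circle, i.e. |z| > 1 for every root.
Set 1 + (-1.217) z + (-1.305) z^2 = 0, i.e. a z^2 + b z + c = 0 with a = -1.305, b = -1.217, c = 1.
Discriminant D = b^2 - 4ac = (-1.217)^2 - 4*(-1.305)*1 = 1.481089 - (-5.22) = 6.701089.
D >= 0, so the roots are real: z = (-b +/- sqrt(D)) / (2a) = (1.217 +/- 2.588646) / (-2.61).
  z_1 = (1.217 + 2.588646) / (-2.61) = -1.4581,   |z_1| = 1.4581.
  z_2 = (1.217 - 2.588646) / (-2.61) = 0.5255,   |z_2| = 0.5255.
Moduli of all roots: 1.4581, 0.5255.
All moduli strictly greater than 1? No.
Verdict: Not stationary.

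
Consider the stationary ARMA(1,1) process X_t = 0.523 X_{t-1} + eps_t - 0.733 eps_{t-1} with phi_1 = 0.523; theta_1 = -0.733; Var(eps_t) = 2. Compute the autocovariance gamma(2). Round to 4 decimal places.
\gamma(2) = -0.1865

Multiply the model equation by X_{t-k} and take expectations. With theta_0 = psi_0 = 1 and psi_j the MA(infinity) weights, this gives
  gamma(k) - sum_i phi_i gamma(k-i) = c_k,
  c_k = sigma^2 * sum_{j=k..q} theta_j psi_{j-k}   (c_k = 0 for k > q),
using gamma(-m) = gamma(m).
psi-weights needed (psi_j = theta_j + sum_i phi_i psi_{j-i}):
  psi_1 = theta_1 + phi_1 = -0.733 + (0.523) = -0.21
Right-hand sides:
  c_0 = sigma^2 (1 + theta_1 psi_1) = 2 * (1 + (-0.733)(-0.21)) = 2 * 1.15393 = 2.30786
  c_1 = sigma^2 theta_1 = 2 * (-0.733) = -1.466
  c_2 = 0
Equations for k = 0 and k = 1 (AR order 1):
  gamma(0) = phi_1 gamma(1) + c_0
  gamma(1) = phi_1 gamma(0) + c_1
Substituting the second into the first: gamma(0) (1 - phi_1^2) = c_0 + phi_1 c_1, so
  gamma(0) = (c_0 + phi_1 c_1) / (1 - phi_1^2) = (2.30786 + (0.523)(-1.466)) / (1 - (0.523)^2) = 1.541142 / 0.726471 = 2.121409.
  gamma(1) = phi_1 gamma(0) + c_1 = (0.523)(2.121409) + (-1.466) = -0.356503.
For k = 2 (> q): gamma(2) = phi_1 gamma(1) = (0.523)(-0.356503) = -0.186451.
Therefore gamma(2) = -0.1865 (to 4 decimal places).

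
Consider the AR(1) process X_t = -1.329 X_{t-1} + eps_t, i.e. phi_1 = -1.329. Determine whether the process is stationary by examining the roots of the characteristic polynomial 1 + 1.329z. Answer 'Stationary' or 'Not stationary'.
\text{Not stationary}

The AR(p) characteristic polynomial is P(z) = 1 + 1.329z.
Stationarity requires all roots to lie outside the unit circle, i.e. |z| > 1 for every root.
This is linear in z: 1 + (1.329) z = 0  =>  z = -1/(1.329) = -0.752445,  |z| = 0.752445.
Moduli of all roots: 0.7524.
All moduli strictly greater than 1? No.
Verdict: Not stationary.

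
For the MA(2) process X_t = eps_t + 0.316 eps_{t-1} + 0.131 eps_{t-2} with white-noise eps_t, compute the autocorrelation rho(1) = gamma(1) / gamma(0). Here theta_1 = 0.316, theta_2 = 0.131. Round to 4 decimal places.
\rho(1) = 0.3200

For an MA(q) process with theta_0 = 1, the autocovariance is
  gamma(k) = sigma^2 * sum_{i=0..q-k} theta_i * theta_{i+k},
and rho(k) = gamma(k) / gamma(0). Sigma^2 cancels.
  numerator   = (1)*(0.316) + (0.316)*(0.131) = 0.357396.
  denominator = (1)^2 + (0.316)^2 + (0.131)^2 = 1.117017.
  rho(1) = 0.357396 / 1.117017 = 0.3200.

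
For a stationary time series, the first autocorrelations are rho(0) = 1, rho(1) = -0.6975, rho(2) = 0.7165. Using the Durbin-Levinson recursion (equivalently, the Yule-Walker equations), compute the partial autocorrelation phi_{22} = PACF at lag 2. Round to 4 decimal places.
\phi_{22} = 0.4479

The PACF at lag k is phi_{kk}, the last component of the solution
to the Yule-Walker system G_k phi = r_k where
  (G_k)_{ij} = rho(|i - j|), (r_k)_i = rho(i), i,j = 1..k.
Equivalently, Durbin-Levinson gives phi_{kk} iteratively:
  phi_{11} = rho(1)
  phi_{kk} = [rho(k) - sum_{j=1..k-1} phi_{k-1,j} rho(k-j)]
            / [1 - sum_{j=1..k-1} phi_{k-1,j} rho(j)],
  phi_{k,j} = phi_{k-1,j} - phi_{kk} phi_{k-1,k-j},  j = 1..k-1.
Step k = 1:
  phi_11 = rho(1) = -0.6975.
Step k = 2:
  phi_22 = [rho(2) - phi_11 rho(1)] / [1 - phi_11 rho(1)] = [0.7165 - (-0.6975)(-0.6975)] / [1 - (-0.6975)(-0.6975)]
         = 0.22999375 / 0.51349375 = 0.4479.
Therefore phi_{22} = 0.4479.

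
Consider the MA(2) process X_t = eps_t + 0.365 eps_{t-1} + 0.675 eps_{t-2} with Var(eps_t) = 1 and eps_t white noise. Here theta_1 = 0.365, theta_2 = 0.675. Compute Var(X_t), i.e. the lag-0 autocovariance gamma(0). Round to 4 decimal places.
\gamma(0) = 1.5889

For an MA(q) process X_t = eps_t + sum_i theta_i eps_{t-i} with
Var(eps_t) = sigma^2, the variance is
  gamma(0) = sigma^2 * (1 + sum_i theta_i^2).
  sum_i theta_i^2 = (0.365)^2 + (0.675)^2 = 0.133225 + 0.455625 = 0.58885.
  gamma(0) = 1 * (1 + 0.58885) = 1 * 1.58885 = 1.58885, which rounds to 1.5889.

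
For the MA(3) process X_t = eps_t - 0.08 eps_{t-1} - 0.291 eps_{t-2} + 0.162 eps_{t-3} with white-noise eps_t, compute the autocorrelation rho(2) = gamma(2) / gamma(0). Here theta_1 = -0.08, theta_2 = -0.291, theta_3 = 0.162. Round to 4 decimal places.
\rho(2) = -0.2720

For an MA(q) process with theta_0 = 1, the autocovariance is
  gamma(k) = sigma^2 * sum_{i=0..q-k} theta_i * theta_{i+k},
and rho(k) = gamma(k) / gamma(0). Sigma^2 cancels.
  numerator   = (1)*(-0.291) + (-0.08)*(0.162) = -0.30396.
  denominator = (1)^2 + (-0.08)^2 + (-0.291)^2 + (0.162)^2 = 1.117325.
  rho(2) = -0.30396 / 1.117325 = -0.2720.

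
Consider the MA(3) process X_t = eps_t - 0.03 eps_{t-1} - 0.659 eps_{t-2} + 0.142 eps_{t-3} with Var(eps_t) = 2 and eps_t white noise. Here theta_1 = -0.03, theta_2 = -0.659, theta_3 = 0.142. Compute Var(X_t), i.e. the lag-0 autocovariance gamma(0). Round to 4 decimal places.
\gamma(0) = 2.9107

For an MA(q) process X_t = eps_t + sum_i theta_i eps_{t-i} with
Var(eps_t) = sigma^2, the variance is
  gamma(0) = sigma^2 * (1 + sum_i theta_i^2).
  sum_i theta_i^2 = (-0.03)^2 + (-0.659)^2 + (0.142)^2 = 0.0009 + 0.434281 + 0.020164 = 0.455345.
  gamma(0) = 2 * (1 + 0.455345) = 2 * 1.455345 = 2.91069, which rounds to 2.9107.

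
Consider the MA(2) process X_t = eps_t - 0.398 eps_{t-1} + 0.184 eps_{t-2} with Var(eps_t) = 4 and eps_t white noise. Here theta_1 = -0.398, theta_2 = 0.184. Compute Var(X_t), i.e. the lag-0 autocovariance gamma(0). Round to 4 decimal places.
\gamma(0) = 4.7690

For an MA(q) process X_t = eps_t + sum_i theta_i eps_{t-i} with
Var(eps_t) = sigma^2, the variance is
  gamma(0) = sigma^2 * (1 + sum_i theta_i^2).
  sum_i theta_i^2 = (-0.398)^2 + (0.184)^2 = 0.158404 + 0.033856 = 0.19226.
  gamma(0) = 4 * (1 + 0.19226) = 4 * 1.19226 = 4.76904, which rounds to 4.7690.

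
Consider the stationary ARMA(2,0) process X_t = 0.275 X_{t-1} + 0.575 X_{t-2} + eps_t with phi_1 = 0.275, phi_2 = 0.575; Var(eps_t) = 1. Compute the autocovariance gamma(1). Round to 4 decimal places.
\gamma(1) = 1.6629

Multiply the model equation by X_{t-k} and take expectations. With theta_0 = psi_0 = 1 and psi_j the MA(infinity) weights, this gives
  gamma(k) - sum_i phi_i gamma(k-i) = c_k,
  c_k = sigma^2 * sum_{j=k..q} theta_j psi_{j-k}   (c_k = 0 for k > q),
using gamma(-m) = gamma(m).
Pure AR (q = 0): c_0 = sigma^2 = 1, c_k = 0 for k >= 1.
Equations for k = 0, 1, 2 (AR order 2, c_2 = 0):
  (E0) gamma(0) = phi_1 gamma(1) + phi_2 gamma(2) + c_0
  (E1) gamma(1) = phi_1 gamma(0) + phi_2 gamma(1) + c_1
  (E2) gamma(2) = phi_1 gamma(1) + phi_2 gamma(0)
From (E1): gamma(1) = A gamma(0) + B with
  A = phi_1 / (1 - phi_2) = 0.275 / 0.425 = 0.647059,   B = c_1 / (1 - phi_2) = 0 / 0.425 = 0.
Insert (E2) into (E0): gamma(0) (1 - phi_2^2) = phi_1 (1 + phi_2) gamma(1) + c_0.
  phi_1 (1 + phi_2) = (0.275)(1.575) = 0.433125,   1 - phi_2^2 = 0.669375.
Replace gamma(1) by A gamma(0) + B and collect gamma(0):
  gamma(0) [0.669375 - (0.433125)(0.647059)] = c_0 = 1
  gamma(0) * 0.389118 = 1
  gamma(0) = 1 / 0.389118 = 2.569917.
  gamma(1) = A gamma(0) = (0.647059)(2.569917) = 1.662887.
Therefore gamma(1) = 1.6629 (to 4 decimal places).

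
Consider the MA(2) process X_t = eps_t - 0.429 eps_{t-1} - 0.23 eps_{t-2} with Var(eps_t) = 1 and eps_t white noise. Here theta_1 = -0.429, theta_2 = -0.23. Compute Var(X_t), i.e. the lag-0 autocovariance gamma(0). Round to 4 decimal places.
\gamma(0) = 1.2369

For an MA(q) process X_t = eps_t + sum_i theta_i eps_{t-i} with
Var(eps_t) = sigma^2, the variance is
  gamma(0) = sigma^2 * (1 + sum_i theta_i^2).
  sum_i theta_i^2 = (-0.429)^2 + (-0.23)^2 = 0.184041 + 0.0529 = 0.236941.
  gamma(0) = 1 * (1 + 0.236941) = 1 * 1.236941 = 1.236941, which rounds to 1.2369.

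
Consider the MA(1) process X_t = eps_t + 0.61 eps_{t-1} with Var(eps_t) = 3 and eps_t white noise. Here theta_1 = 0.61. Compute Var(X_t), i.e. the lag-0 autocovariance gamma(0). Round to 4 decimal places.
\gamma(0) = 4.1163

For an MA(q) process X_t = eps_t + sum_i theta_i eps_{t-i} with
Var(eps_t) = sigma^2, the variance is
  gamma(0) = sigma^2 * (1 + sum_i theta_i^2).
  sum_i theta_i^2 = (0.61)^2 = 0.3721.
  gamma(0) = 3 * (1 + 0.3721) = 3 * 1.3721 = 4.1163.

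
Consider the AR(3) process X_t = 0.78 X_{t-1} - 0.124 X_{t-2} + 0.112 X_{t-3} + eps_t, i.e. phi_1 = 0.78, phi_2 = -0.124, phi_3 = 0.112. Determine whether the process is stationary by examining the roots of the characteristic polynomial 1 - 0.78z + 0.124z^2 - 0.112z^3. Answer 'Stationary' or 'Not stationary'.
\text{Stationary}

The AR(p) characteristic polynomial is P(z) = 1 - 0.78z + 0.124z^2 - 0.112z^3.
Stationarity requires all roots to lie outside the unit circle, i.e. |z| > 1 for every root.
Degree 3: look for a simple real root z0 first, then factor out (1 - z/z0) and solve the remaining quadratic.
Testing z0 = 1.25: P(1.25) = 1 + (-0.78)(1.25) + (0.124)(1.25)^2 + (-0.112)(1.25)^3
  = 1 + (-0.975) + (0.19375) + (-0.21875) = 0.  So z_0 = 1.25 is a root, |z_0| = 1.25.
Divide out the factor (1 - 0.8 z) = (1 - z/z0) (since 1/z0 = 0.8):
  P(z) = (1 - 0.8 z)(1 + (0.02) z + (0.14) z^2)
  [check: z-coef 0.02 - (0.8) = -0.78; z^2-coef 0.14 - (0.8)(0.02) = 0.124; z^3-coef -(0.8)(0.14) = -0.112.]
Remaining roots from the quadratic factor 1 + (0.02) z + (0.14) z^2:
  Set 1 + (0.02) z + (0.14) z^2 = 0, i.e. a z^2 + b z + c = 0 with a = 0.14, b = 0.02, c = 1.
  Discriminant D = b^2 - 4ac = (0.02)^2 - 4*(0.14)*1 = 0.0004 - (0.56) = -0.5596.
  D < 0, so the roots are the complex-conjugate pair z = (-b +/- i sqrt(-D)) / (2a) = -0.0714 +/- 2.6717i.
  For a conjugate pair |z|^2 = z * conj(z) = (product of roots) = c/a = 1/(0.14) = 7.142857, so |z| = sqrt(7.142857) = 2.6726 for both roots.
Moduli of all roots: 1.2500, 2.6726, 2.6726.
All moduli strictly greater than 1? Yes.
Verdict: Stationary.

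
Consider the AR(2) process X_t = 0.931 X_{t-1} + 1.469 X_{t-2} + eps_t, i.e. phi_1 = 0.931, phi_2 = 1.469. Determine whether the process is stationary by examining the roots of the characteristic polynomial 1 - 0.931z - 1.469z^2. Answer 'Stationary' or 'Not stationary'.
\text{Not stationary}

The AR(p) characteristic polynomial is P(z) = 1 - 0.931z - 1.469z^2.
Stationarity requires all roots to lie outside the unit circle, i.e. |z| > 1 for every root.
Set 1 + (-0.931) z + (-1.469) z^2 = 0, i.e. a z^2 + b z + c = 0 with a = -1.469, b = -0.931, c = 1.
Discriminant D = b^2 - 4ac = (-0.931)^2 - 4*(-1.469)*1 = 0.866761 - (-5.876) = 6.742761.
D >= 0, so the roots are real: z = (-b +/- sqrt(D)) / (2a) = (0.931 +/- 2.596683) / (-2.938).
  z_1 = (0.931 + 2.596683) / (-2.938) = -1.2007,   |z_1| = 1.2007.
  z_2 = (0.931 - 2.596683) / (-2.938) = 0.5669,   |z_2| = 0.5669.
Moduli of all roots: 1.2007, 0.5669.
All moduli strictly greater than 1? No.
Verdict: Not stationary.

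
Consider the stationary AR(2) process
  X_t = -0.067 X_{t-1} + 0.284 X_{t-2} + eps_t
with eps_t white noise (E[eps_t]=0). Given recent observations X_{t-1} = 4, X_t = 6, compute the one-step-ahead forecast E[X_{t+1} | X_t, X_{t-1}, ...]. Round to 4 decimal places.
E[X_{t+1} \mid \mathcal F_t] = 0.7340

For an AR(p) model X_t = c + sum_i phi_i X_{t-i} + eps_t, the
one-step-ahead conditional mean is
  E[X_{t+1} | X_t, ...] = c + sum_i phi_i X_{t+1-i}.
Substitute known values:
  E[X_{t+1} | ...] = (-0.067) * (6) + (0.284) * (4)
                   = 0.7340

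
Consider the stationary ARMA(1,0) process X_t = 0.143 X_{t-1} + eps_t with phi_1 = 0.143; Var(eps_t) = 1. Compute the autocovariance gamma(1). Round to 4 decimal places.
\gamma(1) = 0.1460

Multiply the model equation by X_{t-k} and take expectations. With theta_0 = psi_0 = 1 and psi_j the MA(infinity) weights, this gives
  gamma(k) - sum_i phi_i gamma(k-i) = c_k,
  c_k = sigma^2 * sum_{j=k..q} theta_j psi_{j-k}   (c_k = 0 for k > q),
using gamma(-m) = gamma(m).
Pure AR (q = 0): c_0 = sigma^2 = 1, c_k = 0 for k >= 1.
Equations for k = 0 and k = 1 (AR order 1):
  gamma(0) = phi_1 gamma(1) + c_0
  gamma(1) = phi_1 gamma(0) + c_1
Substituting the second into the first: gamma(0) (1 - phi_1^2) = c_0 + phi_1 c_1, so
  gamma(0) = c_0 / (1 - phi_1^2) = 1 / (1 - (0.143)^2) = 1 / 0.979551 = 1.020876.
  gamma(1) = phi_1 gamma(0) = (0.143)(1.020876) = 0.145985.
Therefore gamma(1) = 0.1460 (to 4 decimal places).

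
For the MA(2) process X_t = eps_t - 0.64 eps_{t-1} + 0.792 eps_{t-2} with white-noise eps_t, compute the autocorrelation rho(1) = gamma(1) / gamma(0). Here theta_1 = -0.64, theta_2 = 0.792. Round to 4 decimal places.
\rho(1) = -0.5631

For an MA(q) process with theta_0 = 1, the autocovariance is
  gamma(k) = sigma^2 * sum_{i=0..q-k} theta_i * theta_{i+k},
and rho(k) = gamma(k) / gamma(0). Sigma^2 cancels.
  numerator   = (1)*(-0.64) + (-0.64)*(0.792) = -1.14688.
  denominator = (1)^2 + (-0.64)^2 + (0.792)^2 = 2.036864.
  rho(1) = -1.14688 / 2.036864 = -0.5631.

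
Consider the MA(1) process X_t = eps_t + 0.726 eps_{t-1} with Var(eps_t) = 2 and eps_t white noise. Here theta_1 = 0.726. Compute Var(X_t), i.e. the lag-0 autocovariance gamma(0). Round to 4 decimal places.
\gamma(0) = 3.0542

For an MA(q) process X_t = eps_t + sum_i theta_i eps_{t-i} with
Var(eps_t) = sigma^2, the variance is
  gamma(0) = sigma^2 * (1 + sum_i theta_i^2).
  sum_i theta_i^2 = (0.726)^2 = 0.527076.
  gamma(0) = 2 * (1 + 0.527076) = 2 * 1.527076 = 3.054152, which rounds to 3.0542.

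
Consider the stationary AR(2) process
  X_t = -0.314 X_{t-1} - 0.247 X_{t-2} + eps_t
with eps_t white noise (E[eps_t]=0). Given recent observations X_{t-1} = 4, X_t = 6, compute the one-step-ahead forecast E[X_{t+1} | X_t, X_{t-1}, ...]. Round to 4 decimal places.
E[X_{t+1} \mid \mathcal F_t] = -2.8720

For an AR(p) model X_t = c + sum_i phi_i X_{t-i} + eps_t, the
one-step-ahead conditional mean is
  E[X_{t+1} | X_t, ...] = c + sum_i phi_i X_{t+1-i}.
Substitute known values:
  E[X_{t+1} | ...] = (-0.314) * (6) + (-0.247) * (4)
                   = -2.8720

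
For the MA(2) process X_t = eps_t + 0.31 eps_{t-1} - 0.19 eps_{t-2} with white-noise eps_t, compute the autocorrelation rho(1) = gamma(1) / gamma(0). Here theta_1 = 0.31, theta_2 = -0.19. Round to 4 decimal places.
\rho(1) = 0.2218

For an MA(q) process with theta_0 = 1, the autocovariance is
  gamma(k) = sigma^2 * sum_{i=0..q-k} theta_i * theta_{i+k},
and rho(k) = gamma(k) / gamma(0). Sigma^2 cancels.
  numerator   = (1)*(0.31) + (0.31)*(-0.19) = 0.2511.
  denominator = (1)^2 + (0.31)^2 + (-0.19)^2 = 1.1322.
  rho(1) = 0.2511 / 1.1322 = 0.2218.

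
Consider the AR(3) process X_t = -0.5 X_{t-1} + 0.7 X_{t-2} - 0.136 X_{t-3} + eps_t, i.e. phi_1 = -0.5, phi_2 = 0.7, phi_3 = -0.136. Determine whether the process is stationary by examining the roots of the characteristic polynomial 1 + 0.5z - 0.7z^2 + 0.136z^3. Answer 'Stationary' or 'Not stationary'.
\text{Not stationary}

The AR(p) characteristic polynomial is P(z) = 1 + 0.5z - 0.7z^2 + 0.136z^3.
Stationarity requires all roots to lie outside the unit circle, i.e. |z| > 1 for every root.
Degree 3: look for a simple real root z0 first, then factor out (1 - z/z0) and solve the remaining quadratic.
Testing z0 = 2.5: P(2.5) = 1 + (0.5)(2.5) + (-0.7)(2.5)^2 + (0.136)(2.5)^3
  = 1 + (1.25) + (-4.375) + (2.125) = 0.  So z_0 = 2.5 is a root, |z_0| = 2.5.
Divide out the factor (1 - 0.4 z) = (1 - z/z0) (since 1/z0 = 0.4):
  P(z) = (1 - 0.4 z)(1 + (0.9) z + (-0.34) z^2)
  [check: z-coef 0.9 - (0.4) = 0.5; z^2-coef -0.34 - (0.4)(0.9) = -0.7; z^3-coef -(0.4)(-0.34) = 0.136.]
Remaining roots from the quadratic factor 1 + (0.9) z + (-0.34) z^2:
  Set 1 + (0.9) z + (-0.34) z^2 = 0, i.e. a z^2 + b z + c = 0 with a = -0.34, b = 0.9, c = 1.
  Discriminant D = b^2 - 4ac = (0.9)^2 - 4*(-0.34)*1 = 0.81 - (-1.36) = 2.17.
  D >= 0, so the roots are real: z = (-b +/- sqrt(D)) / (2a) = (-0.9 +/- 1.473092) / (-0.68).
    z_1 = (-0.9 + 1.473092) / (-0.68) = -0.8428,   |z_1| = 0.8428.
    z_2 = (-0.9 - 1.473092) / (-0.68) = 3.4898,   |z_2| = 3.4898.
Moduli of all roots: 2.5000, 0.8428, 3.4898.
All moduli strictly greater than 1? No.
Verdict: Not stationary.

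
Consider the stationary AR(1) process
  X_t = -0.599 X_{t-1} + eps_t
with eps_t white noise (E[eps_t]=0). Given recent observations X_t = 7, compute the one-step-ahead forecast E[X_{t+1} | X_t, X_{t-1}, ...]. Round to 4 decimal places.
E[X_{t+1} \mid \mathcal F_t] = -4.1930

For an AR(p) model X_t = c + sum_i phi_i X_{t-i} + eps_t, the
one-step-ahead conditional mean is
  E[X_{t+1} | X_t, ...] = c + sum_i phi_i X_{t+1-i}.
Substitute known values:
  E[X_{t+1} | ...] = (-0.599) * (7)
                   = -4.1930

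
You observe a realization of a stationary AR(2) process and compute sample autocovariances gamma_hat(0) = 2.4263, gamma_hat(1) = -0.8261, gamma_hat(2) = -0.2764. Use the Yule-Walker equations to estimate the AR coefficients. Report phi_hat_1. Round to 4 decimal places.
\hat\phi_{1} = -0.4290

The Yule-Walker equations for an AR(p) process read, in matrix form,
  Gamma_p phi = r_p,   with   (Gamma_p)_{ij} = gamma(|i - j|),
                       (r_p)_i = gamma(i),   i,j = 1..p.
Substitute the sample gammas (Toeplitz matrix and right-hand side of size 2):
  Gamma_p = [[2.4263, -0.8261], [-0.8261, 2.4263]]
  r_p     = [-0.8261, -0.2764]
Written out:
  2.4263 phi_1 - 0.8261 phi_2 = -0.8261
  -0.8261 phi_1 + 2.4263 phi_2 = -0.2764
Solve by Cramer's rule:
  det = gamma(0)^2 - gamma(1)^2 = (2.4263)^2 - (-0.8261)^2 = 5.88693169 - 0.68244121 = 5.20449048
  phi_hat_1 = [gamma(1) gamma(0) - gamma(1) gamma(2)] / det = [(-0.8261)(2.4263) - (-0.8261)(-0.2764)] / 5.20449048 = -2.23270047 / 5.20449048 = -0.429
  phi_hat_2 = [gamma(0) gamma(2) - gamma(1)^2] / det = [(2.4263)(-0.2764) - (-0.8261)^2] / 5.20449048 = -1.35307053 / 5.20449048 = -0.26
So phi_hat = [-0.4290, -0.2600].
Therefore phi_hat_1 = -0.4290.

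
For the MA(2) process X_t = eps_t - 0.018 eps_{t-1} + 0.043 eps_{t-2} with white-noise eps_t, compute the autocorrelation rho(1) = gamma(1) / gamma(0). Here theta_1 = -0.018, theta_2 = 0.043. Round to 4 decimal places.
\rho(1) = -0.0187

For an MA(q) process with theta_0 = 1, the autocovariance is
  gamma(k) = sigma^2 * sum_{i=0..q-k} theta_i * theta_{i+k},
and rho(k) = gamma(k) / gamma(0). Sigma^2 cancels.
  numerator   = (1)*(-0.018) + (-0.018)*(0.043) = -0.018774.
  denominator = (1)^2 + (-0.018)^2 + (0.043)^2 = 1.002173.
  rho(1) = -0.018774 / 1.002173 = -0.0187.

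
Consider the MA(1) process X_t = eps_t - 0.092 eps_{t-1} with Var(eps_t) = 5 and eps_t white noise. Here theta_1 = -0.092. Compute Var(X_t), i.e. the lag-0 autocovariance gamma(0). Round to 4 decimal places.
\gamma(0) = 5.0423

For an MA(q) process X_t = eps_t + sum_i theta_i eps_{t-i} with
Var(eps_t) = sigma^2, the variance is
  gamma(0) = sigma^2 * (1 + sum_i theta_i^2).
  sum_i theta_i^2 = (-0.092)^2 = 0.008464.
  gamma(0) = 5 * (1 + 0.008464) = 5 * 1.008464 = 5.04232, which rounds to 5.0423.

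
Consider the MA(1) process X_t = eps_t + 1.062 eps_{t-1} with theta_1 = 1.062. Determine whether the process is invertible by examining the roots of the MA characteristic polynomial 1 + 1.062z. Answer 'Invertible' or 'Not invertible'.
\text{Not invertible}

The MA(q) characteristic polynomial is P(z) = 1 + 1.062z.
Invertibility requires all roots to lie outside the unit circle, i.e. |z| > 1 for every root.
This is linear in z: 1 + (1.062) z = 0  =>  z = -1/(1.062) = -0.94162,  |z| = 0.94162.
Moduli of all roots: 0.9416.
All moduli strictly greater than 1? No.
Verdict: Not invertible.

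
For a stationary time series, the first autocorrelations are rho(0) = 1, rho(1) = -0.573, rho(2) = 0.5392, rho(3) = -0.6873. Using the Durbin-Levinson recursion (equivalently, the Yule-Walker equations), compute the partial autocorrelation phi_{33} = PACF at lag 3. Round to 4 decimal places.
\phi_{33} = -0.4880

The PACF at lag k is phi_{kk}, the last component of the solution
to the Yule-Walker system G_k phi = r_k where
  (G_k)_{ij} = rho(|i - j|), (r_k)_i = rho(i), i,j = 1..k.
Equivalently, Durbin-Levinson gives phi_{kk} iteratively:
  phi_{11} = rho(1)
  phi_{kk} = [rho(k) - sum_{j=1..k-1} phi_{k-1,j} rho(k-j)]
            / [1 - sum_{j=1..k-1} phi_{k-1,j} rho(j)],
  phi_{k,j} = phi_{k-1,j} - phi_{kk} phi_{k-1,k-j},  j = 1..k-1.
Step k = 1:
  phi_11 = rho(1) = -0.573.
Step k = 2:
  phi_22 = [rho(2) - phi_11 rho(1)] / [1 - phi_11 rho(1)] = [0.5392 - (-0.573)(-0.573)] / [1 - (-0.573)(-0.573)]
         = 0.210871 / 0.671671 = 0.31395.
  Update: phi_21 = phi_11 - phi_22 phi_11 = -0.573 - (0.31395)(-0.573) = -0.393107.
Step k = 3:
  phi_33 = [rho(3) - phi_21 rho(2) - phi_22 rho(1)] / [1 - phi_21 rho(1) - phi_22 rho(2)]
    numerator   = -0.6873 - (-0.393107)(0.5392) - (0.31395)(-0.573) = -0.29544359
    denominator = 1 - (-0.393107)(-0.573) - (0.31395)(0.5392) = 0.60546808
  phi_33 = -0.29544359 / 0.60546808 = -0.488.
Therefore phi_{33} = -0.4880.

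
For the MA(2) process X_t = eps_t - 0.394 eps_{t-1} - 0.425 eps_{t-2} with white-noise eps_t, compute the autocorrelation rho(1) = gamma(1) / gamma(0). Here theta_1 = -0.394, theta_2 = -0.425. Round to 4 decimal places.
\rho(1) = -0.1696

For an MA(q) process with theta_0 = 1, the autocovariance is
  gamma(k) = sigma^2 * sum_{i=0..q-k} theta_i * theta_{i+k},
and rho(k) = gamma(k) / gamma(0). Sigma^2 cancels.
  numerator   = (1)*(-0.394) + (-0.394)*(-0.425) = -0.22655.
  denominator = (1)^2 + (-0.394)^2 + (-0.425)^2 = 1.335861.
  rho(1) = -0.22655 / 1.335861 = -0.1696.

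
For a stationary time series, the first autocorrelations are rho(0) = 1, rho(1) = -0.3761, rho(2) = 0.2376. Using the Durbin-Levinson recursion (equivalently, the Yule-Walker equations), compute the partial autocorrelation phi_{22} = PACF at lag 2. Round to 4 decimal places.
\phi_{22} = 0.1120

The PACF at lag k is phi_{kk}, the last component of the solution
to the Yule-Walker system G_k phi = r_k where
  (G_k)_{ij} = rho(|i - j|), (r_k)_i = rho(i), i,j = 1..k.
Equivalently, Durbin-Levinson gives phi_{kk} iteratively:
  phi_{11} = rho(1)
  phi_{kk} = [rho(k) - sum_{j=1..k-1} phi_{k-1,j} rho(k-j)]
            / [1 - sum_{j=1..k-1} phi_{k-1,j} rho(j)],
  phi_{k,j} = phi_{k-1,j} - phi_{kk} phi_{k-1,k-j},  j = 1..k-1.
Step k = 1:
  phi_11 = rho(1) = -0.3761.
Step k = 2:
  phi_22 = [rho(2) - phi_11 rho(1)] / [1 - phi_11 rho(1)] = [0.2376 - (-0.3761)(-0.3761)] / [1 - (-0.3761)(-0.3761)]
         = 0.09614879 / 0.85854879 = 0.112.
Therefore phi_{22} = 0.1120.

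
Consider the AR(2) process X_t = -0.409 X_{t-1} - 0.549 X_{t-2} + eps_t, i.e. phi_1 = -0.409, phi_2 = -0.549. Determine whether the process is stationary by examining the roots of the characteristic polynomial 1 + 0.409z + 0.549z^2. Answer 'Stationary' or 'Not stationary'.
\text{Stationary}

The AR(p) characteristic polynomial is P(z) = 1 + 0.409z + 0.549z^2.
Stationarity requires all roots to lie outside the unit circle, i.e. |z| > 1 for every root.
Set 1 + (0.409) z + (0.549) z^2 = 0, i.e. a z^2 + b z + c = 0 with a = 0.549, b = 0.409, c = 1.
Discriminant D = b^2 - 4ac = (0.409)^2 - 4*(0.549)*1 = 0.167281 - (2.196) = -2.028719.
D < 0, so the roots are the complex-conjugate pair z = (-b +/- i sqrt(-D)) / (2a) = -0.3725 +/- 1.2972i.
For a conjugate pair |z|^2 = z * conj(z) = (product of roots) = c/a = 1/(0.549) = 1.821494, so |z| = sqrt(1.821494) = 1.3496 for both roots.
Moduli of all roots: 1.3496, 1.3496.
All moduli strictly greater than 1? Yes.
Verdict: Stationary.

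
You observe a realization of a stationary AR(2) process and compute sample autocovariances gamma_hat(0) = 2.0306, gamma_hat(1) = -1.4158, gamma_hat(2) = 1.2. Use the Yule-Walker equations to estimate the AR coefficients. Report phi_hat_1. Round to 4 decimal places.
\hat\phi_{1} = -0.5550

The Yule-Walker equations for an AR(p) process read, in matrix form,
  Gamma_p phi = r_p,   with   (Gamma_p)_{ij} = gamma(|i - j|),
                       (r_p)_i = gamma(i),   i,j = 1..p.
Substitute the sample gammas (Toeplitz matrix and right-hand side of size 2):
  Gamma_p = [[2.0306, -1.4158], [-1.4158, 2.0306]]
  r_p     = [-1.4158, 1.2]
Written out:
  2.0306 phi_1 - 1.4158 phi_2 = -1.4158
  -1.4158 phi_1 + 2.0306 phi_2 = 1.2
Solve by Cramer's rule:
  det = gamma(0)^2 - gamma(1)^2 = (2.0306)^2 - (-1.4158)^2 = 4.12333636 - 2.00448964 = 2.11884672
  phi_hat_1 = [gamma(1) gamma(0) - gamma(1) gamma(2)] / det = [(-1.4158)(2.0306) - (-1.4158)(1.2)] / 2.11884672 = -1.17596348 / 2.11884672 = -0.555
  phi_hat_2 = [gamma(0) gamma(2) - gamma(1)^2] / det = [(2.0306)(1.2) - (-1.4158)^2] / 2.11884672 = 0.43223036 / 2.11884672 = 0.204
So phi_hat = [-0.5550, 0.2040].
Therefore phi_hat_1 = -0.5550.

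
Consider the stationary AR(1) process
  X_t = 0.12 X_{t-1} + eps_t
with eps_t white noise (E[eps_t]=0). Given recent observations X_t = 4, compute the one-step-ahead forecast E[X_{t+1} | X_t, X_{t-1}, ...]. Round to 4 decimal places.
E[X_{t+1} \mid \mathcal F_t] = 0.4800

For an AR(p) model X_t = c + sum_i phi_i X_{t-i} + eps_t, the
one-step-ahead conditional mean is
  E[X_{t+1} | X_t, ...] = c + sum_i phi_i X_{t+1-i}.
Substitute known values:
  E[X_{t+1} | ...] = (0.12) * (4)
                   = 0.4800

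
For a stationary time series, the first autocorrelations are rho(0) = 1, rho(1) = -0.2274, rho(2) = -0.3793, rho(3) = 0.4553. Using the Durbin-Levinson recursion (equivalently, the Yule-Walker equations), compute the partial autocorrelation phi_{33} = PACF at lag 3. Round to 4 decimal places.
\phi_{33} = 0.3010

The PACF at lag k is phi_{kk}, the last component of the solution
to the Yule-Walker system G_k phi = r_k where
  (G_k)_{ij} = rho(|i - j|), (r_k)_i = rho(i), i,j = 1..k.
Equivalently, Durbin-Levinson gives phi_{kk} iteratively:
  phi_{11} = rho(1)
  phi_{kk} = [rho(k) - sum_{j=1..k-1} phi_{k-1,j} rho(k-j)]
            / [1 - sum_{j=1..k-1} phi_{k-1,j} rho(j)],
  phi_{k,j} = phi_{k-1,j} - phi_{kk} phi_{k-1,k-j},  j = 1..k-1.
Step k = 1:
  phi_11 = rho(1) = -0.2274.
Step k = 2:
  phi_22 = [rho(2) - phi_11 rho(1)] / [1 - phi_11 rho(1)] = [-0.3793 - (-0.2274)(-0.2274)] / [1 - (-0.2274)(-0.2274)]
         = -0.43101076 / 0.94828924 = -0.454514.
  Update: phi_21 = phi_11 - phi_22 phi_11 = -0.2274 - (-0.454514)(-0.2274) = -0.330756.
Step k = 3:
  phi_33 = [rho(3) - phi_21 rho(2) - phi_22 rho(1)] / [1 - phi_21 rho(1) - phi_22 rho(2)]
    numerator   = 0.4553 - (-0.330756)(-0.3793) - (-0.454514)(-0.2274) = 0.22648757
    denominator = 1 - (-0.330756)(-0.2274) - (-0.454514)(-0.3793) = 0.7523888
  phi_33 = 0.22648757 / 0.7523888 = 0.301.
Therefore phi_{33} = 0.3010.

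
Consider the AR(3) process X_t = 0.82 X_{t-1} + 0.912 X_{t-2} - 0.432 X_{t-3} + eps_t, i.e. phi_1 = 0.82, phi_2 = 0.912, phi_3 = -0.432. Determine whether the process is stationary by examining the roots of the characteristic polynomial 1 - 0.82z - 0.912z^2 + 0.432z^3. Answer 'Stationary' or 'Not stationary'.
\text{Not stationary}

The AR(p) characteristic polynomial is P(z) = 1 - 0.82z - 0.912z^2 + 0.432z^3.
Stationarity requires all roots to lie outside the unit circle, i.e. |z| > 1 for every root.
Degree 3: look for a simple real root z0 first, then factor out (1 - z/z0) and solve the remaining quadratic.
Testing z0 = 2.5: P(2.5) = 1 + (-0.82)(2.5) + (-0.912)(2.5)^2 + (0.432)(2.5)^3
  = 1 + (-2.05) + (-5.7) + (6.75) = 0.  So z_0 = 2.5 is a root, |z_0| = 2.5.
Divide out the factor (1 - 0.4 z) = (1 - z/z0) (since 1/z0 = 0.4):
  P(z) = (1 - 0.4 z)(1 + (-0.42) z + (-1.08) z^2)
  [check: z-coef -0.42 - (0.4) = -0.82; z^2-coef -1.08 - (0.4)(-0.42) = -0.912; z^3-coef -(0.4)(-1.08) = 0.432.]
Remaining roots from the quadratic factor 1 + (-0.42) z + (-1.08) z^2:
  Set 1 + (-0.42) z + (-1.08) z^2 = 0, i.e. a z^2 + b z + c = 0 with a = -1.08, b = -0.42, c = 1.
  Discriminant D = b^2 - 4ac = (-0.42)^2 - 4*(-1.08)*1 = 0.1764 - (-4.32) = 4.4964.
  D >= 0, so the roots are real: z = (-b +/- sqrt(D)) / (2a) = (0.42 +/- 2.120472) / (-2.16).
    z_1 = (0.42 + 2.120472) / (-2.16) = -1.1761,   |z_1| = 1.1761.
    z_2 = (0.42 - 2.120472) / (-2.16) = 0.7873,   |z_2| = 0.7873.
Moduli of all roots: 2.5000, 1.1761, 0.7873.
All moduli strictly greater than 1? No.
Verdict: Not stationary.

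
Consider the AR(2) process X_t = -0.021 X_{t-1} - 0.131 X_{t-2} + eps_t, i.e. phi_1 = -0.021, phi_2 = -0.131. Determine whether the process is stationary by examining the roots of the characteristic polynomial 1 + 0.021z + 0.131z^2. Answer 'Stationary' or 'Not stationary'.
\text{Stationary}

The AR(p) characteristic polynomial is P(z) = 1 + 0.021z + 0.131z^2.
Stationarity requires all roots to lie outside the unit circle, i.e. |z| > 1 for every root.
Set 1 + (0.021) z + (0.131) z^2 = 0, i.e. a z^2 + b z + c = 0 with a = 0.131, b = 0.021, c = 1.
Discriminant D = b^2 - 4ac = (0.021)^2 - 4*(0.131)*1 = 0.000441 - (0.524) = -0.523559.
D < 0, so the roots are the complex-conjugate pair z = (-b +/- i sqrt(-D)) / (2a) = -0.0802 +/- 2.7617i.
For a conjugate pair |z|^2 = z * conj(z) = (product of roots) = c/a = 1/(0.131) = 7.633588, so |z| = sqrt(7.633588) = 2.7629 for both roots.
Moduli of all roots: 2.7629, 2.7629.
All moduli strictly greater than 1? Yes.
Verdict: Stationary.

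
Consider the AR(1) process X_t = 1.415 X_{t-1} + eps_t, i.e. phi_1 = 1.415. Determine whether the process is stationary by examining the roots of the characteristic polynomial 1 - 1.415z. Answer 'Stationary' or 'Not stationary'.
\text{Not stationary}

The AR(p) characteristic polynomial is P(z) = 1 - 1.415z.
Stationarity requires all roots to lie outside the unit circle, i.e. |z| > 1 for every root.
This is linear in z: 1 + (-1.415) z = 0  =>  z = -1/(-1.415) = 0.706714,  |z| = 0.706714.
Moduli of all roots: 0.7067.
All moduli strictly greater than 1? No.
Verdict: Not stationary.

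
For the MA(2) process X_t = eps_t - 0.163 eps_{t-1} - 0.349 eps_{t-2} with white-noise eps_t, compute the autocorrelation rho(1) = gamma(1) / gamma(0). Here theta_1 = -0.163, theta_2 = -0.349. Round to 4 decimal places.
\rho(1) = -0.0924

For an MA(q) process with theta_0 = 1, the autocovariance is
  gamma(k) = sigma^2 * sum_{i=0..q-k} theta_i * theta_{i+k},
and rho(k) = gamma(k) / gamma(0). Sigma^2 cancels.
  numerator   = (1)*(-0.163) + (-0.163)*(-0.349) = -0.106113.
  denominator = (1)^2 + (-0.163)^2 + (-0.349)^2 = 1.14837.
  rho(1) = -0.106113 / 1.14837 = -0.0924.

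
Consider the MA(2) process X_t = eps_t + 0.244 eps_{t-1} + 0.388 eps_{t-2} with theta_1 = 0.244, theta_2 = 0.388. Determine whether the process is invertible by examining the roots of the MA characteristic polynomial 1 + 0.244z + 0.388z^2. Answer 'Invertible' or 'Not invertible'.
\text{Invertible}

The MA(q) characteristic polynomial is P(z) = 1 + 0.244z + 0.388z^2.
Invertibility requires all roots to lie outside the unit circle, i.e. |z| > 1 for every root.
Set 1 + (0.244) z + (0.388) z^2 = 0, i.e. a z^2 + b z + c = 0 with a = 0.388, b = 0.244, c = 1.
Discriminant D = b^2 - 4ac = (0.244)^2 - 4*(0.388)*1 = 0.059536 - (1.552) = -1.492464.
D < 0, so the roots are the complex-conjugate pair z = (-b +/- i sqrt(-D)) / (2a) = -0.3144 +/- 1.5743i.
For a conjugate pair |z|^2 = z * conj(z) = (product of roots) = c/a = 1/(0.388) = 2.57732, so |z| = sqrt(2.57732) = 1.6054 for both roots.
Moduli of all roots: 1.6054, 1.6054.
All moduli strictly greater than 1? Yes.
Verdict: Invertible.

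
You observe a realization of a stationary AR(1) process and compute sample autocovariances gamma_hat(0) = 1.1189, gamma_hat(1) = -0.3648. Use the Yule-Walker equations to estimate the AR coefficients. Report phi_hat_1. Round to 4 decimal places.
\hat\phi_{1} = -0.3260

The Yule-Walker equations for an AR(p) process read, in matrix form,
  Gamma_p phi = r_p,   with   (Gamma_p)_{ij} = gamma(|i - j|),
                       (r_p)_i = gamma(i),   i,j = 1..p.
Substitute the sample gammas (Toeplitz matrix and right-hand side of size 1):
  Gamma_p = [[1.1189]]
  r_p     = [-0.3648]
With p = 1 this is the single equation gamma(0) phi_1 = gamma(1):
  phi_hat_1 = gamma(1) / gamma(0) = -0.3648 / 1.1189 = -0.3260.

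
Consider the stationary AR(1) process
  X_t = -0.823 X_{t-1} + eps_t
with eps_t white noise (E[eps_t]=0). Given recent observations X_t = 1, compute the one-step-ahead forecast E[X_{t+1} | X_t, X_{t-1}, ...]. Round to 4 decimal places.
E[X_{t+1} \mid \mathcal F_t] = -0.8230

For an AR(p) model X_t = c + sum_i phi_i X_{t-i} + eps_t, the
one-step-ahead conditional mean is
  E[X_{t+1} | X_t, ...] = c + sum_i phi_i X_{t+1-i}.
Substitute known values:
  E[X_{t+1} | ...] = (-0.823) * (1)
                   = -0.8230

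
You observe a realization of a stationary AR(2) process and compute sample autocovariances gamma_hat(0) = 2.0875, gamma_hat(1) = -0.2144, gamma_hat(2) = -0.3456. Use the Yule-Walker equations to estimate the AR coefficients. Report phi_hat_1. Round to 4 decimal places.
\hat\phi_{1} = -0.1210

The Yule-Walker equations for an AR(p) process read, in matrix form,
  Gamma_p phi = r_p,   with   (Gamma_p)_{ij} = gamma(|i - j|),
                       (r_p)_i = gamma(i),   i,j = 1..p.
Substitute the sample gammas (Toeplitz matrix and right-hand side of size 2):
  Gamma_p = [[2.0875, -0.2144], [-0.2144, 2.0875]]
  r_p     = [-0.2144, -0.3456]
Written out:
  2.0875 phi_1 - 0.2144 phi_2 = -0.2144
  -0.2144 phi_1 + 2.0875 phi_2 = -0.3456
Solve by Cramer's rule:
  det = gamma(0)^2 - gamma(1)^2 = (2.0875)^2 - (-0.2144)^2 = 4.35765625 - 0.04596736 = 4.31168889
  phi_hat_1 = [gamma(1) gamma(0) - gamma(1) gamma(2)] / det = [(-0.2144)(2.0875) - (-0.2144)(-0.3456)] / 4.31168889 = -0.52165664 / 4.31168889 = -0.121
  phi_hat_2 = [gamma(0) gamma(2) - gamma(1)^2] / det = [(2.0875)(-0.3456) - (-0.2144)^2] / 4.31168889 = -0.76740736 / 4.31168889 = -0.178
So phi_hat = [-0.1210, -0.1780].
Therefore phi_hat_1 = -0.1210.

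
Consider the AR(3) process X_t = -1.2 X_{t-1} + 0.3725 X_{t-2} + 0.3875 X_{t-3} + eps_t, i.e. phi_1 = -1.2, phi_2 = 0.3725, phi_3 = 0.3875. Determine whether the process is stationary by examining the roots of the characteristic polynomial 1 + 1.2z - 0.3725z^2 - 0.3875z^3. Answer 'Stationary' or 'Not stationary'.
\text{Not stationary}

The AR(p) characteristic polynomial is P(z) = 1 + 1.2z - 0.3725z^2 - 0.3875z^3.
Stationarity requires all roots to lie outside the unit circle, i.e. |z| > 1 for every root.
Degree 3: look for a simple real root z0 first, then factor out (1 - z/z0) and solve the remaining quadratic.
Testing z0 = -0.8: P(-0.8) = 1 + (1.2)(-0.8) + (-0.3725)(-0.8)^2 + (-0.3875)(-0.8)^3
  = 1 + (-0.96) + (-0.2384) + (0.1984) = 0.  So z_0 = -0.8 is a root, |z_0| = 0.8.
Divide out the factor (1 + 1.25 z) = (1 - z/z0) (since 1/z0 = -1.25):
  P(z) = (1 + 1.25 z)(1 + (-0.05) z + (-0.31) z^2)
  [check: z-coef -0.05 - (-1.25) = 1.2; z^2-coef -0.31 - (-1.25)(-0.05) = -0.3725; z^3-coef -(-1.25)(-0.31) = -0.3875.]
Remaining roots from the quadratic factor 1 + (-0.05) z + (-0.31) z^2:
  Set 1 + (-0.05) z + (-0.31) z^2 = 0, i.e. a z^2 + b z + c = 0 with a = -0.31, b = -0.05, c = 1.
  Discriminant D = b^2 - 4ac = (-0.05)^2 - 4*(-0.31)*1 = 0.0025 - (-1.24) = 1.2425.
  D >= 0, so the roots are real: z = (-b +/- sqrt(D)) / (2a) = (0.05 +/- 1.114675) / (-0.62).
    z_1 = (0.05 + 1.114675) / (-0.62) = -1.8785,   |z_1| = 1.8785.
    z_2 = (0.05 - 1.114675) / (-0.62) = 1.7172,   |z_2| = 1.7172.
Moduli of all roots: 0.8000, 1.8785, 1.7172.
All moduli strictly greater than 1? No.
Verdict: Not stationary.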